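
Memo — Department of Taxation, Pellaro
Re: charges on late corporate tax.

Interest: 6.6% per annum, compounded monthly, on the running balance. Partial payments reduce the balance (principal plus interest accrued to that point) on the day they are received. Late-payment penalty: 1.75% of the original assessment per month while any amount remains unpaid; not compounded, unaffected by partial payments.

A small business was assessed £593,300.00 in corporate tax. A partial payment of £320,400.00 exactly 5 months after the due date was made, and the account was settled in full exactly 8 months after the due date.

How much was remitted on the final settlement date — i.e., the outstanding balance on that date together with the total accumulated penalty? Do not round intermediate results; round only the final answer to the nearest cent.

£377,259.56

Monthly rate = 6.6% ÷ 12 = 0.55%
Balance at month 5: £593,300.0000 × (1 + 0.0055)^5 = £609,796.2131…
After £320,400.00 payment: £609,796.2131… − £320,400.00 = £289,396.2131…
Balance at month 8: £289,396.2131… × (1 + 0.0055)^3 = £294,197.5614…
Penalty: 8 × 1.75% × £593,300.00 = £83,062.00
Final settlement = outstanding balance + penalty = £294,197.5614… + £83,062.00 = £377,259.56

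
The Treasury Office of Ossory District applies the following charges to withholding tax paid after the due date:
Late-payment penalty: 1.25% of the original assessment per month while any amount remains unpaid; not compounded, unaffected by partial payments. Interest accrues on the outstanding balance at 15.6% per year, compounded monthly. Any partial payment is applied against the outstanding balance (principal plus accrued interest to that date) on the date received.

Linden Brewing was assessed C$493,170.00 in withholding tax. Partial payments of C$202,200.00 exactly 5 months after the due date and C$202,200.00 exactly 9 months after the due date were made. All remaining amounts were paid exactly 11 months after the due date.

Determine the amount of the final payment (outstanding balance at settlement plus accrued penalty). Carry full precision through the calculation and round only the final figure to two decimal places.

C$210,287.19

Monthly rate = 15.6% ÷ 12 = 1.3%
Balance at month 5: C$493,170.0000 × (1 + 0.013)^5 = C$526,070.4129…
After C$202,200.00 payment: C$526,070.4129… − C$202,200.00 = C$323,870.4129…
Balance at month 9: C$323,870.4129… × (1 + 0.013)^4 = C$341,042.9343…
After C$202,200.00 payment: C$341,042.9343… − C$202,200.00 = C$138,842.9343…
Balance at month 11: C$138,842.9343… × (1 + 0.013)^2 = C$142,476.3151…
Penalty: 11 × 1.25% × C$493,170.00 = C$67,810.88…
Final settlement = outstanding balance + penalty = C$142,476.3151… + C$67,810.88… = C$210,287.19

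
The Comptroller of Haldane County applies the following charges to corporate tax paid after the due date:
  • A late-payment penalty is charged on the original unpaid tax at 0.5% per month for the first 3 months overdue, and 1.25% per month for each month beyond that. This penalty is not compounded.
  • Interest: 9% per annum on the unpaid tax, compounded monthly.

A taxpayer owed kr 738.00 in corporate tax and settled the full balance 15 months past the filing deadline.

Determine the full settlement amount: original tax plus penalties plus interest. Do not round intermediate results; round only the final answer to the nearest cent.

Penalty, months 1–3: 3 × 0.5% × kr 738.00 = kr 11.07
Penalty, months 4–15: 12 × 1.25% × kr 738.00 = kr 110.70
Interest (9%/yr ÷ 12 = 0.75%/month): kr 738.00 × ((1 + 0.0075)^15 − 1) = kr 87.5287…
Total = kr 738.00 + kr 121.7700 + kr 87.5287… = kr 947.30

kr 947.30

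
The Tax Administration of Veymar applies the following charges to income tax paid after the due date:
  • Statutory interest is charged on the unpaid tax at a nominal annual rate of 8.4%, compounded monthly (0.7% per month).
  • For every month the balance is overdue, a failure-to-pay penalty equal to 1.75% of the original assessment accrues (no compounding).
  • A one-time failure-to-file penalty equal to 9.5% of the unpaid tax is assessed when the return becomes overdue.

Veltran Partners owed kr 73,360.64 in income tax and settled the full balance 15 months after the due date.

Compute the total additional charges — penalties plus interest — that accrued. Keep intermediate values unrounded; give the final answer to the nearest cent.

Failure-to-file penalty: 9.5% × kr 73,360.64 = kr 6,969.26…
Failure-to-pay penalty = 1.75% × kr 73,360.64 × 15 mo = kr 19,257.17…
Interest: kr 73,360.64 × ((1 + 0.007)^15 − 1) = kr 73,360.64 × 0.1103044… = kr 8,092.0009…
Penalties + interest = kr 26,226.4288 + kr 8,092.0009… = kr 34,318.43

kr 34,318.43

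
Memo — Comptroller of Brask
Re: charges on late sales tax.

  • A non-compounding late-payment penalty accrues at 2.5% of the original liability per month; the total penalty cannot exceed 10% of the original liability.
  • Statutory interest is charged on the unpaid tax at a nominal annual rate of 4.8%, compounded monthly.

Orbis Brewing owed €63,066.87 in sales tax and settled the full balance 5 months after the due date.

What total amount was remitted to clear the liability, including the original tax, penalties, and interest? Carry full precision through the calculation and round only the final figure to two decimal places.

Penalty (uncapped): 5 × 2.5% × €63,066.87 = €7,883.36…; cap = 10% × €63,066.87 = €6,306.69… → penalty = €6,306.69…
Interest (4.8%/yr ÷ 12 = 0.4%/month): €63,066.87 × ((1 + 0.004)^5 − 1) = €1,271.4685…
Total = €63,066.87 + €6,306.6870 + €1,271.4685… = €70,645.03

€70,645.03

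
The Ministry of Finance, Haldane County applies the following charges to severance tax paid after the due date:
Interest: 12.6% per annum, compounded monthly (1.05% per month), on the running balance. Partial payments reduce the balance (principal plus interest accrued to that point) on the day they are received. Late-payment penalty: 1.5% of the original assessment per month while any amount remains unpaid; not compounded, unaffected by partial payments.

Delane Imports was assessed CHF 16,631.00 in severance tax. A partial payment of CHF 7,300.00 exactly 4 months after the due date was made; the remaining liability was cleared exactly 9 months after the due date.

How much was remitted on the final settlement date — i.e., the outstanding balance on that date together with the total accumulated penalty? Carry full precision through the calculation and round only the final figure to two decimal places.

CHF 12,824.08

Balance at month 4: CHF 16,631.0000 × (1 + 0.0105)^4 = CHF 17,340.5806…
After CHF 7,300.00 payment: CHF 17,340.5806… − CHF 7,300.00 = CHF 10,040.5806…
Balance at month 9: CHF 10,040.5806… × (1 + 0.0105)^5 = CHF 10,578.8977…
Penalty: 9 × 1.5% × CHF 16,631.00 = CHF 2,245.19…
Final settlement = outstanding balance + penalty = CHF 10,578.8977… + CHF 2,245.19… = CHF 12,824.08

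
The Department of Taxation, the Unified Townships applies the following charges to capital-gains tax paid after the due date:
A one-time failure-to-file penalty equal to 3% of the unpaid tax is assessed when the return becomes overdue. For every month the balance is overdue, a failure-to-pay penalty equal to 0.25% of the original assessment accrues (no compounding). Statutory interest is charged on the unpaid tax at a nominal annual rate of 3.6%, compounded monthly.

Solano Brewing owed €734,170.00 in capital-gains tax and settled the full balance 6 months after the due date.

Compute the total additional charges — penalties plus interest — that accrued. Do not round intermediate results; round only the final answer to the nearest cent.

€46,352.22

Failure-to-file penalty: 3% × €734,170.00 = €22,025.10
Failure-to-pay penalty: 6 × 0.25% × €734,170.00 = €11,012.55
Interest (3.6%/yr ÷ 12 = 0.3%/month): €734,170.00 × ((1 + 0.003)^6 − 1) = €13,314.5703…
Penalties + interest = €33,037.6500 + €13,314.5703… = €46,352.22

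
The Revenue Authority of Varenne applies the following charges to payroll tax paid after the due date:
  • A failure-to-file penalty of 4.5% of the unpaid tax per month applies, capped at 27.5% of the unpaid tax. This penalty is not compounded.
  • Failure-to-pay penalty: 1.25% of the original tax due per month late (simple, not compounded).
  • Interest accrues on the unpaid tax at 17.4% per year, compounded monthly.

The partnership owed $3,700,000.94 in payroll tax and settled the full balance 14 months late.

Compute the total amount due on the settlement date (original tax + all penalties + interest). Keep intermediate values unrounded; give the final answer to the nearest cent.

$6,191,167.21

Failure-to-file: 14 × 4.5% × $3,700,000.94 = $2,331,000.59…, capped at 27.5% × $3,700,000.94 = $1,017,500.26…
Failure-to-pay penalty: 14 × 1.25% × $3,700,000.94 = $647,500.16…
Interest (17.4%/yr ÷ 12 = 1.45%/month): $3,700,000.94 × ((1 + 0.0145)^14 − 1) = $826,165.8483…
Total = $3,700,000.94 + $1,665,000.4230 + $826,165.8483… = $6,191,167.21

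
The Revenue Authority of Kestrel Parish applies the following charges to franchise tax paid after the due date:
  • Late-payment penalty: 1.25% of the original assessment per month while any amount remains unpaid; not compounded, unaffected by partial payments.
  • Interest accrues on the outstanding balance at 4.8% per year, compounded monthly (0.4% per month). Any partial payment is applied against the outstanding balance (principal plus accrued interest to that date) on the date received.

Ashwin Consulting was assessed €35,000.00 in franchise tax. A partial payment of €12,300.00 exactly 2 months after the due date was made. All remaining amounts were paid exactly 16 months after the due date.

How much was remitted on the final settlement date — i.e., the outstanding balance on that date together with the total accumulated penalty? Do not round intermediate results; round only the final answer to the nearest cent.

Balance at month 2: €35,000.0000 × (1 + 0.004)^2 = €35,280.5600
After €12,300.00 payment: €35,280.5600 − €12,300.00 = €22,980.5600
Balance at month 16: €22,980.5600 × (1 + 0.004)^14 = €24,301.4723…
Penalty: 16 × 1.25% × €35,000.00 = €7,000.00
Final settlement = outstanding balance + penalty = €24,301.4723… + €7,000.00 = €31,301.47

€31,301.47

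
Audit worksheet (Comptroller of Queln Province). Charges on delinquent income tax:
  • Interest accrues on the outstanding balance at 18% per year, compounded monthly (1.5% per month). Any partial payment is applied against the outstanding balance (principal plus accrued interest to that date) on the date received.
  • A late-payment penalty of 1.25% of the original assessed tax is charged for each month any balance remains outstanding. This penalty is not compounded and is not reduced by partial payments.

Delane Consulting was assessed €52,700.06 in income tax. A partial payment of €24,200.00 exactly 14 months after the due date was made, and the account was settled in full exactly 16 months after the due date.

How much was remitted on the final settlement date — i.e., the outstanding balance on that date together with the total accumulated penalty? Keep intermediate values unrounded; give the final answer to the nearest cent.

€52,484.18

Balance at month 14: €52,700.0600 × (1 + 0.015)^14 = €64,913.6009…
After €24,200.00 payment: €64,913.6009… − €24,200.00 = €40,713.6009…
Balance at month 16: €40,713.6009… × (1 + 0.015)^2 = €41,944.1695…
Penalty: 16 × 1.25% × €52,700.06 = €10,540.01…
Final settlement = outstanding balance + penalty = €41,944.1695… + €10,540.01… = €52,484.18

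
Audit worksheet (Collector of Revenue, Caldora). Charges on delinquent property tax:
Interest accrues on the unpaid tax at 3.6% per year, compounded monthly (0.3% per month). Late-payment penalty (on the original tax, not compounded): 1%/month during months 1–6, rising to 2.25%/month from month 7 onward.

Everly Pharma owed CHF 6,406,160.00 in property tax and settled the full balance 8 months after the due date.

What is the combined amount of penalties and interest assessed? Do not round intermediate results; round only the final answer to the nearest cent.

CHF 828,018.71

Penalty, months 1–6: 6 × 1% × CHF 6,406,160.00 = CHF 384,369.60
Penalty, months 7–8: 2 × 2.25% × CHF 6,406,160.00 = CHF 288,277.20
Interest: CHF 6,406,160.00 × ((1 + 0.003)^8 − 1) = CHF 6,406,160.00 × 0.0242535… = CHF 155,371.9148…
Penalties + interest = CHF 672,646.8000 + CHF 155,371.9148… = CHF 828,018.71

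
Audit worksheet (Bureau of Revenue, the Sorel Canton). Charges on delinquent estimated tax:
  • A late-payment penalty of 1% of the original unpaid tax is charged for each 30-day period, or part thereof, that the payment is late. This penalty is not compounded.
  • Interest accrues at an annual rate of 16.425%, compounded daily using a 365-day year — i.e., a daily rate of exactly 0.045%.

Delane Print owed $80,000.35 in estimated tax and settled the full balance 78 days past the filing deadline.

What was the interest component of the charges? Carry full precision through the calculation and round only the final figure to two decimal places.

$2,857.22

Interest: $80,000.35 × ((1 + 0.00045)^78 − 1) = $80,000.35 × 0.03571510… = $2,857.2204…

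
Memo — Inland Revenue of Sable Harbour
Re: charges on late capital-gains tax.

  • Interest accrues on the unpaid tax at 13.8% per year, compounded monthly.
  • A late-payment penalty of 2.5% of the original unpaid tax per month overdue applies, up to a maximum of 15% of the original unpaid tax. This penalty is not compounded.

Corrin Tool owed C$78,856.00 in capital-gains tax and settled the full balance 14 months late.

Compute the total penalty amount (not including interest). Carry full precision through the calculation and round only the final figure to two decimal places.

Penalty (uncapped): 14 × 2.5% × C$78,856.00 = C$27,599.60; cap = 15% × C$78,856.00 = C$11,828.40 → penalty = C$11,828.40

C$11,828.40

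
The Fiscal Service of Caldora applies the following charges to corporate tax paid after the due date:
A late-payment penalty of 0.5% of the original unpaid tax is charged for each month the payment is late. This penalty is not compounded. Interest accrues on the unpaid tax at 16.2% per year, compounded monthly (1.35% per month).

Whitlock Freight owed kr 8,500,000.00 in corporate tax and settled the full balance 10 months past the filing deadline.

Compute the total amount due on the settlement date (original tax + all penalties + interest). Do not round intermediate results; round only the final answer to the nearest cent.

kr 10,144,780.47

Late-payment penalty: 10 × 0.5% × kr 8,500,000.00 = kr 425,000.00
Interest: kr 8,500,000.00 × ((1 + 0.0135)^10 − 1) = kr 8,500,000.00 × 0.1435036… = kr 1,219,780.4678…
Total = kr 8,500,000.00 + kr 425,000.0000 + kr 1,219,780.4678… = kr 10,144,780.47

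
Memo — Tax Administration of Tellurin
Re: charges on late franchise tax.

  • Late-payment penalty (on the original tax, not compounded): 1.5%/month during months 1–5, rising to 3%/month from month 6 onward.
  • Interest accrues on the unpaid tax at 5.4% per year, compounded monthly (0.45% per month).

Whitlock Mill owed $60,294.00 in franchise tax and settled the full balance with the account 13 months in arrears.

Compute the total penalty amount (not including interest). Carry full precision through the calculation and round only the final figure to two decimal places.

Penalty, months 1–5: 5 × 1.5% × $60,294.00 = $4,522.05
Penalty, months 6–13: 8 × 3% × $60,294.00 = $14,470.56
Total penalty = $4,522.05 + $14,470.56 = $18,992.61

$18,992.61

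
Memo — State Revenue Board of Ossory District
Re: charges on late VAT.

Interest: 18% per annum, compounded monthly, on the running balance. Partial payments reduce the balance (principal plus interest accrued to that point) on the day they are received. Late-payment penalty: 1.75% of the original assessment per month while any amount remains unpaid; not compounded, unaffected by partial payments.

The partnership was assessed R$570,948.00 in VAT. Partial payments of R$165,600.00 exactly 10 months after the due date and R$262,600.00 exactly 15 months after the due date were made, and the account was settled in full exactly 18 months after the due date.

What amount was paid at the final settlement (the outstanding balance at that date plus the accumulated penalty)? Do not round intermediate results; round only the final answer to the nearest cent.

Monthly rate = 18% ÷ 12 = 1.5%
Balance at month 10: R$570,948.0000 × (1 + 0.015)^10 = R$662,608.4630…
After R$165,600.00 payment: R$662,608.4630… − R$165,600.00 = R$497,008.4630…
Balance at month 15: R$497,008.4630… × (1 + 0.015)^5 = R$535,419.2669…
After R$262,600.00 payment: R$535,419.2669… − R$262,600.00 = R$272,819.2669…
Balance at month 18: R$272,819.2669… × (1 + 0.015)^3 = R$285,281.2077…
Penalty: 18 × 1.75% × R$570,948.00 = R$179,848.62
Final settlement = outstanding balance + penalty = R$285,281.2077… + R$179,848.62 = R$465,129.83

R$465,129.83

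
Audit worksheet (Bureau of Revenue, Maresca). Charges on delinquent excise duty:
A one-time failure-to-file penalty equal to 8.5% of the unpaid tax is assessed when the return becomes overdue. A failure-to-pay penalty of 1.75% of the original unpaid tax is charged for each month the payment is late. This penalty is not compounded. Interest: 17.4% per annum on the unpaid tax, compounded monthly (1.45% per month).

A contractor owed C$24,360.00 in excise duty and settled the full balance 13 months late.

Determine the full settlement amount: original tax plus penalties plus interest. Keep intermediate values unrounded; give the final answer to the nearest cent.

C$36,985.88

Failure-to-file penalty: 8.5% × C$24,360.00 = C$2,070.60
Failure-to-pay penalty: 13 × 1.75% × C$24,360.00 = C$5,541.90
Interest: C$24,360.00 × ((1 + 0.0145)^13 − 1) = C$24,360.00 × 0.2058039… = C$5,013.3819…
Total = C$24,360.00 + C$7,612.5000 + C$5,013.3819… = C$36,985.88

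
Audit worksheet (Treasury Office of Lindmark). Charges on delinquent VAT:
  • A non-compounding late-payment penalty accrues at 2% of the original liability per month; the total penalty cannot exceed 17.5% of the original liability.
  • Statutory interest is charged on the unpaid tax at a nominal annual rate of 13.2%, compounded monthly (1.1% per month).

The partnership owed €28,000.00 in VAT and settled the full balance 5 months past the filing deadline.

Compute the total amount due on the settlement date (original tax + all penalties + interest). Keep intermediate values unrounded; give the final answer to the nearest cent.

Penalty: 5 × 2% × €28,000.00 = €2,800.00 (below the 17.5% cap of €4,900.00)
Interest: €28,000.00 × ((1 + 0.011)^5 − 1) = €28,000.00 × 0.0562234… = €1,574.2547…
Total = €28,000.00 + €2,800.0000 + €1,574.2547… = €32,374.25

€32,374.25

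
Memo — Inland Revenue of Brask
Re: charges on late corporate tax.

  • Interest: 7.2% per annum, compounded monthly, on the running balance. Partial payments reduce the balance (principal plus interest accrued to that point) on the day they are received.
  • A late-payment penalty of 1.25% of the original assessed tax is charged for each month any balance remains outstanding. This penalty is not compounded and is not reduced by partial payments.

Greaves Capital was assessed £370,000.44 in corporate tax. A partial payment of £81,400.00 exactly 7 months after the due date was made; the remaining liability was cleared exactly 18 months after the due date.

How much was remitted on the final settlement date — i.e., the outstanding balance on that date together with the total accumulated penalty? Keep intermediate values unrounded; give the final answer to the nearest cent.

Monthly rate = 7.2% ÷ 12 = 0.6%
Balance at month 7: £370,000.4400 × (1 + 0.006)^7 = £385,822.9929…
After £81,400.00 payment: £385,822.9929… − £81,400.00 = £304,422.9929…
Balance at month 18: £304,422.9929… × (1 + 0.006)^11 = £325,128.6488…
Penalty: 18 × 1.25% × £370,000.44 = £83,250.10…
Final settlement = outstanding balance + penalty = £325,128.6488… + £83,250.10… = £408,378.75

£408,378.75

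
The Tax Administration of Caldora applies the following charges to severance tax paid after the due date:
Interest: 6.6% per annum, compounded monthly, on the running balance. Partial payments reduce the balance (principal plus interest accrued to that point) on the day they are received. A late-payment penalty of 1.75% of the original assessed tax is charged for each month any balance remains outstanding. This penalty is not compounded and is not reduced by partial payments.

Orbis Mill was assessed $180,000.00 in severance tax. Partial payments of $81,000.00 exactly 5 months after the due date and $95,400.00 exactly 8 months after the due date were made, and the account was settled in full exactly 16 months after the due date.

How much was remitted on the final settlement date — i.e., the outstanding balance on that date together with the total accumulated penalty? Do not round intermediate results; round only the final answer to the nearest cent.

Monthly rate = 6.6% ÷ 12 = 0.55%
Balance at month 5: $180,000.0000 × (1 + 0.0055)^5 = $185,004.7503…
After $81,000.00 payment: $185,004.7503… − $81,000.00 = $104,004.7503…
Balance at month 8: $104,004.7503… × (1 + 0.0055)^3 = $105,730.2844…
After $95,400.00 payment: $105,730.2844… − $95,400.00 = $10,330.2844…
Balance at month 16: $10,330.2844… × (1 + 0.0055)^8 = $10,793.6636…
Penalty: 16 × 1.75% × $180,000.00 = $50,400.00
Final settlement = outstanding balance + penalty = $10,793.6636… + $50,400.00 = $61,193.66

$61,193.66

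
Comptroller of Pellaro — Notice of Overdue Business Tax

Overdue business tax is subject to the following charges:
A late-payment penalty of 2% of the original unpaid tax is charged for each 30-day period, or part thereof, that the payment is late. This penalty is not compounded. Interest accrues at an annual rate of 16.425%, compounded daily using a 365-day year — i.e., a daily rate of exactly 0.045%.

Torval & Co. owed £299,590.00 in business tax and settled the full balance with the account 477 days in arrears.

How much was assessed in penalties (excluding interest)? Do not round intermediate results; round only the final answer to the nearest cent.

£95,868.80

Penalty periods: ⌈477/30⌉ = 16; penalty = 16 × 2% × £299,590.00 = £95,868.80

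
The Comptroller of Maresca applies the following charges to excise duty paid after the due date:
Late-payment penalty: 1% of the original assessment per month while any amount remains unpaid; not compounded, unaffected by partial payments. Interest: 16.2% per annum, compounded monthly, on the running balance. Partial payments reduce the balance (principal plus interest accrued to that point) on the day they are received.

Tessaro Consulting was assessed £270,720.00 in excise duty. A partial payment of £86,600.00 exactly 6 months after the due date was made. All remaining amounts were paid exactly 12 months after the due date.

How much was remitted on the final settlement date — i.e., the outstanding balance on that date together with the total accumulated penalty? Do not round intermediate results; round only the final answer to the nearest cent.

£256,614.83

Monthly rate = 16.2% ÷ 12 = 1.35%
Balance at month 6: £270,720.0000 × (1 + 0.0135)^6 = £293,401.8579…
After £86,600.00 payment: £293,401.8579… − £86,600.00 = £206,801.8579…
Balance at month 12: £206,801.8579… × (1 + 0.0135)^6 = £224,128.4327…
Penalty: 12 × 1% × £270,720.00 = £32,486.40
Final settlement = outstanding balance + penalty = £224,128.4327… + £32,486.40 = £256,614.83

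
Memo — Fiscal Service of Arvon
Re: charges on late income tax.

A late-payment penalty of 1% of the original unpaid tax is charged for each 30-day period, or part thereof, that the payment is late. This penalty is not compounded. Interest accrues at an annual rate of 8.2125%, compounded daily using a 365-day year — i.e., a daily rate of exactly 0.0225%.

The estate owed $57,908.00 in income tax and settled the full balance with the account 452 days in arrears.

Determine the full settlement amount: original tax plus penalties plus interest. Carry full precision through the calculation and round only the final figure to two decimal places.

Penalty periods: ⌈452/30⌉ = 16; penalty = 16 × 1% × $57,908.00 = $9,265.28
Interest: $57,908.00 × ((1 + 0.000225)^452 − 1) = $57,908.00 × 0.10703864… = $6,198.3937…
Total = $57,908.00 + $9,265.2800 + $6,198.3937… = $73,371.67

$73,371.67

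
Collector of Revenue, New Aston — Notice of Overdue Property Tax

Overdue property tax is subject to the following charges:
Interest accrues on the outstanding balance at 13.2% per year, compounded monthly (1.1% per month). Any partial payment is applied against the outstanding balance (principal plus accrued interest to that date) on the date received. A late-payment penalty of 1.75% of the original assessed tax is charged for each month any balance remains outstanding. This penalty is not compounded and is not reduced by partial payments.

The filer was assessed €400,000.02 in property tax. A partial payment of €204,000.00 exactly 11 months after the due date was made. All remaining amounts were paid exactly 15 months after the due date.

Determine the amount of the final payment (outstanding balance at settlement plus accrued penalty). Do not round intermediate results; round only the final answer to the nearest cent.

€363,207.27

Balance at month 11: €400,000.0200 × (1 + 0.011)^11 = €451,151.8313…
After €204,000.00 payment: €451,151.8313… − €204,000.00 = €247,151.8313…
Balance at month 15: €247,151.8313… × (1 + 0.011)^4 = €258,207.2635…
Penalty: 15 × 1.75% × €400,000.02 = €105,000.01…
Final settlement = outstanding balance + penalty = €258,207.2635… + €105,000.01… = €363,207.27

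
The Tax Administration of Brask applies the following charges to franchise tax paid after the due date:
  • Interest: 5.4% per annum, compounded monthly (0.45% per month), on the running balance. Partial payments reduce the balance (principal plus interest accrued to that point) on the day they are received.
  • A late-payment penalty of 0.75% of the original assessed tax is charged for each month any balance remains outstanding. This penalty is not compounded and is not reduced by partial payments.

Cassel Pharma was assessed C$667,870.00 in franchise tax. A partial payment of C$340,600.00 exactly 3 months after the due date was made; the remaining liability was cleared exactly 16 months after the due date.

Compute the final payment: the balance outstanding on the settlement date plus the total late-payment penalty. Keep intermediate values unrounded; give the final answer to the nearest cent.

C$436,686.49

Balance at month 3: C$667,870.0000 × (1 + 0.0045)^3 = C$676,926.8790…
After C$340,600.00 payment: C$676,926.8790… − C$340,600.00 = C$336,326.8790…
Balance at month 16: C$336,326.8790… × (1 + 0.0045)^13 = C$356,542.0944…
Penalty: 16 × 0.75% × C$667,870.00 = C$80,144.40
Final settlement = outstanding balance + penalty = C$356,542.0944… + C$80,144.40 = C$436,686.49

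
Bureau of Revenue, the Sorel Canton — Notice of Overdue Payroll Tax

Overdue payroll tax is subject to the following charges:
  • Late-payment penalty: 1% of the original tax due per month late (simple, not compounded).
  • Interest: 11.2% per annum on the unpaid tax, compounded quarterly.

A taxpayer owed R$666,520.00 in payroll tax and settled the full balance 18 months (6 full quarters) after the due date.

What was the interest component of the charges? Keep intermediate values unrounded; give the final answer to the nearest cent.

Interest (11.2%/yr ÷ 4 = 2.8%/quarter): R$666,520.00 × ((1 + 0.028)^6 − 1) = R$120,112.4785…

R$120,112.48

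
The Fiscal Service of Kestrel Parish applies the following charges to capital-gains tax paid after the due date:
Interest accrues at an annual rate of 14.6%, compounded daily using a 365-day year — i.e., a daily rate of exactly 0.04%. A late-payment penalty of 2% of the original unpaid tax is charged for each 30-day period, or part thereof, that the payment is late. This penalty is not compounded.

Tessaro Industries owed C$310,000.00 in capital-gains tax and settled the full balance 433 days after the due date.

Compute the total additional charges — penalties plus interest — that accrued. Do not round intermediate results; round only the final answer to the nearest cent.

Penalty periods: ⌈433/30⌉ = 15; penalty = 15 × 2% × C$310,000.00 = C$93,000.00
Interest: C$310,000.00 × ((1 + 0.0004)^433 − 1) = C$310,000.00 × 0.18906272… = C$58,609.4442…
Penalties + interest = C$93,000.0000 + C$58,609.4442… = C$151,609.44

C$151,609.44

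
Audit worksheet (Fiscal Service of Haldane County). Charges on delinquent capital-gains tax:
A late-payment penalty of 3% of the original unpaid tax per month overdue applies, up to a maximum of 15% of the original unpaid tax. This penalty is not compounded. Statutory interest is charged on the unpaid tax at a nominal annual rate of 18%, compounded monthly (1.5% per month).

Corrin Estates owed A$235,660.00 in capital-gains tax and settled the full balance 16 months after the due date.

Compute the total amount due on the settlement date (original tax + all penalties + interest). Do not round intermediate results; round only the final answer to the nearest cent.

Penalty (uncapped): 16 × 3% × A$235,660.00 = A$113,116.80; cap = 15% × A$235,660.00 = A$35,349.00 → penalty = A$35,349.00
Interest: A$235,660.00 × ((1 + 0.015)^16 − 1) = A$235,660.00 × 0.2689855… = A$63,389.1342…
Total = A$235,660.00 + A$35,349.0000 + A$63,389.1342… = A$334,398.13

A$334,398.13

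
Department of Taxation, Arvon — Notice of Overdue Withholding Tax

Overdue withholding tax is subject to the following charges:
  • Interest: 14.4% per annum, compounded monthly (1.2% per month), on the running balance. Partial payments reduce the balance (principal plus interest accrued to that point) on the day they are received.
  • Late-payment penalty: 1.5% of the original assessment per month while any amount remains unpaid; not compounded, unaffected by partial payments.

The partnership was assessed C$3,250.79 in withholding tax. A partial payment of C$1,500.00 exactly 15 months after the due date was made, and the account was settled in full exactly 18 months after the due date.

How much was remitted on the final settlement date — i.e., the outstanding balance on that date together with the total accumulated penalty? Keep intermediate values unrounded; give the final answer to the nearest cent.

Balance at month 15: C$3,250.7900 × (1 + 0.012)^15 = C$3,887.7345…
After C$1,500.00 payment: C$3,887.7345… − C$1,500.00 = C$2,387.7345…
Balance at month 18: C$2,387.7345… × (1 + 0.012)^3 = C$2,474.7286…
Penalty: 18 × 1.5% × C$3,250.79 = C$877.71…
Final settlement = outstanding balance + penalty = C$2,474.7286… + C$877.71… = C$3,352.44

C$3,352.44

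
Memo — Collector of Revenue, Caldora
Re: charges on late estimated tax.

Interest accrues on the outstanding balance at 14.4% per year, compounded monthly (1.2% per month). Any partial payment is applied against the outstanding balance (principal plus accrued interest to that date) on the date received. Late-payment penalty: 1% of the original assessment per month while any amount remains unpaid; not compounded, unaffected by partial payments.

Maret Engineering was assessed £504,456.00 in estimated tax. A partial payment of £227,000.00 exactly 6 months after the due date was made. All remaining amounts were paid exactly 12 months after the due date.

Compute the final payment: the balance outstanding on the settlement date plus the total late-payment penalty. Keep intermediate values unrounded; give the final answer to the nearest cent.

Balance at month 6: £504,456.0000 × (1 + 0.012)^6 = £541,884.0486…
After £227,000.00 payment: £541,884.0486… − £227,000.00 = £314,884.0486…
Balance at month 12: £314,884.0486… × (1 + 0.012)^6 = £338,246.8305…
Penalty: 12 × 1% × £504,456.00 = £60,534.72
Final settlement = outstanding balance + penalty = £338,246.8305… + £60,534.72 = £398,781.55

£398,781.55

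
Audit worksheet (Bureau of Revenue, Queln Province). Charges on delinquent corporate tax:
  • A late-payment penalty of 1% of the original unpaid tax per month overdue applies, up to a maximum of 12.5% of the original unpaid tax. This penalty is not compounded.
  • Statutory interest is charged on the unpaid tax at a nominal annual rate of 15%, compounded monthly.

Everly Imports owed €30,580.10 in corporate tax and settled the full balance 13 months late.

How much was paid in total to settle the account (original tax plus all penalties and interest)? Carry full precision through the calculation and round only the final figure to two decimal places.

€39,762.20

Penalty (uncapped): 13 × 1% × €30,580.10 = €3,975.41…; cap = 12.5% × €30,580.10 = €3,822.51… → penalty = €3,822.51…
Interest (15%/yr ÷ 12 = 1.25%/month): €30,580.10 × ((1 + 0.0125)^13 − 1) = €5,359.5891…
Total = €30,580.10 + €3,822.5125 + €5,359.5891… = €39,762.20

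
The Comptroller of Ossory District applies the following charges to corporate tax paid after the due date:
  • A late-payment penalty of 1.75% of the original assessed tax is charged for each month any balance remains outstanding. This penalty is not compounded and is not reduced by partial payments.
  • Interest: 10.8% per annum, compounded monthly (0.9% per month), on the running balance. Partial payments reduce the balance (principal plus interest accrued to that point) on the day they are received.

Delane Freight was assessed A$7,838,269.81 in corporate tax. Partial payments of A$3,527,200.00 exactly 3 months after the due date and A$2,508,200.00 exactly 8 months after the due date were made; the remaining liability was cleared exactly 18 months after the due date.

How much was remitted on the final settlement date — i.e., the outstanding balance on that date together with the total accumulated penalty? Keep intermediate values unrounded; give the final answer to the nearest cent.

A$4,901,211.99

Balance at month 3: A$7,838,269.8100 × (1 + 0.009)^3 = A$8,051,813.5085…
After A$3,527,200.00 payment: A$8,051,813.5085… − A$3,527,200.00 = A$4,524,613.5085…
Balance at month 8: A$4,524,613.5085… × (1 + 0.009)^5 = A$4,731,919.1865…
After A$2,508,200.00 payment: A$4,731,919.1865… − A$2,508,200.00 = A$2,223,719.1865…
Balance at month 18: A$2,223,719.1865… × (1 + 0.009)^10 = A$2,432,156.9979…
Penalty: 18 × 1.75% × A$7,838,269.81 = A$2,469,054.99…
Final settlement = outstanding balance + penalty = A$2,432,156.9979… + A$2,469,054.99… = A$4,901,211.99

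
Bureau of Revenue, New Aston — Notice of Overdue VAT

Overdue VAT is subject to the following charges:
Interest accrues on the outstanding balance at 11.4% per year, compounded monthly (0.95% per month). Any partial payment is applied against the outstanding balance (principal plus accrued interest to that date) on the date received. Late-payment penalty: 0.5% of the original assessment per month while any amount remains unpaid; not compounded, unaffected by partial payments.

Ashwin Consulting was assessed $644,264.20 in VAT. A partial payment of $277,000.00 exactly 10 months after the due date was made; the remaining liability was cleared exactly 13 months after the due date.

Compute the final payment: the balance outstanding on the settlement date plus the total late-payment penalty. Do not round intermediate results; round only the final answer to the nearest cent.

Balance at month 10: $644,264.2000 × (1 + 0.0095)^10 = $708,153.2168…
After $277,000.00 payment: $708,153.2168… − $277,000.00 = $431,153.2168…
Balance at month 13: $431,153.2168… × (1 + 0.0095)^3 = $443,558.1878…
Penalty: 13 × 0.5% × $644,264.20 = $41,877.17…
Final settlement = outstanding balance + penalty = $443,558.1878… + $41,877.17… = $485,435.36

$485,435.36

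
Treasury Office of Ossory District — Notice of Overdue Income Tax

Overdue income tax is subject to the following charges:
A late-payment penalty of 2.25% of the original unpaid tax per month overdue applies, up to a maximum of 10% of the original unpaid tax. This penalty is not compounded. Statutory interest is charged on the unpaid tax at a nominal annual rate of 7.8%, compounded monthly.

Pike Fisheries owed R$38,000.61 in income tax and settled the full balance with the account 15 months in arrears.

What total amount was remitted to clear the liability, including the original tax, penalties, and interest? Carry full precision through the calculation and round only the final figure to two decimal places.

R$45,679.15

Penalty (uncapped): 15 × 2.25% × R$38,000.61 = R$12,825.21…; cap = 10% × R$38,000.61 = R$3,800.06… → penalty = R$3,800.06…
Interest (7.8%/yr ÷ 12 = 0.65%/month): R$38,000.61 × ((1 + 0.0065)^15 − 1) = R$3,878.4820…
Total = R$38,000.61 + R$3,800.0610 + R$3,878.4820… = R$45,679.15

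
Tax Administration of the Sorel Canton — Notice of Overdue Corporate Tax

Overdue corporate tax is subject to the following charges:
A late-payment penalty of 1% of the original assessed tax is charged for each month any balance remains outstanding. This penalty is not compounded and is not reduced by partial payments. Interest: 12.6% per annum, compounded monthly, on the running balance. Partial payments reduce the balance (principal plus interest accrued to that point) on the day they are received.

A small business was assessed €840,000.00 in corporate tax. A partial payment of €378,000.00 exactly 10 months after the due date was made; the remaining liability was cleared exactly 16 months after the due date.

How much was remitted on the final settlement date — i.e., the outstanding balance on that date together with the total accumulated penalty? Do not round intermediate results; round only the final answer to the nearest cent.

Monthly rate = 12.6% ÷ 12 = 1.05%
Balance at month 10: €840,000.0000 × (1 + 0.0105)^10 = €932,486.3100…
After €378,000.00 payment: €932,486.3100… − €378,000.00 = €554,486.3100…
Balance at month 16: €554,486.3100… × (1 + 0.0105)^6 = €590,348.8685…
Penalty: 16 × 1% × €840,000.00 = €134,400.00
Final settlement = outstanding balance + penalty = €590,348.8685… + €134,400.00 = €724,748.87

€724,748.87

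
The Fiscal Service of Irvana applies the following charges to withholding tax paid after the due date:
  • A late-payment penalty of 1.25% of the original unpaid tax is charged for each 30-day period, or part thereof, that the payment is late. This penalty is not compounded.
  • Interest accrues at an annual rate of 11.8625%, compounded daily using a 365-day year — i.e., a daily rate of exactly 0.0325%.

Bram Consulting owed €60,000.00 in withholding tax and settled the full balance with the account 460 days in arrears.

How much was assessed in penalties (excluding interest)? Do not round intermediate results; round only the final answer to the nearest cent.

Penalty periods: ⌈460/30⌉ = 16; penalty = 16 × 1.25% × €60,000.00 = €12,000.00

€12,000.00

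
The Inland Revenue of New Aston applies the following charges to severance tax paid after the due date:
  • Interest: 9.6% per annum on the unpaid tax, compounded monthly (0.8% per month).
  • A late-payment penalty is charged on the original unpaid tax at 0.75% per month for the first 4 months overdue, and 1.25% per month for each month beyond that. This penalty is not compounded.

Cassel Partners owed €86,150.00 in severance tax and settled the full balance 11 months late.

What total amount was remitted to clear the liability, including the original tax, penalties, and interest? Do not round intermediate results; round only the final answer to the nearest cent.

€104,164.47

Penalty, months 1–4: 4 × 0.75% × €86,150.00 = €2,584.50
Penalty, months 5–11: 7 × 1.25% × €86,150.00 = €7,538.13…
Interest: €86,150.00 × ((1 + 0.008)^11 − 1) = €86,150.00 × 0.0916058… = €7,891.8437…
Total = €86,150.00 + €10,122.6250 + €7,891.8437… = €104,164.47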